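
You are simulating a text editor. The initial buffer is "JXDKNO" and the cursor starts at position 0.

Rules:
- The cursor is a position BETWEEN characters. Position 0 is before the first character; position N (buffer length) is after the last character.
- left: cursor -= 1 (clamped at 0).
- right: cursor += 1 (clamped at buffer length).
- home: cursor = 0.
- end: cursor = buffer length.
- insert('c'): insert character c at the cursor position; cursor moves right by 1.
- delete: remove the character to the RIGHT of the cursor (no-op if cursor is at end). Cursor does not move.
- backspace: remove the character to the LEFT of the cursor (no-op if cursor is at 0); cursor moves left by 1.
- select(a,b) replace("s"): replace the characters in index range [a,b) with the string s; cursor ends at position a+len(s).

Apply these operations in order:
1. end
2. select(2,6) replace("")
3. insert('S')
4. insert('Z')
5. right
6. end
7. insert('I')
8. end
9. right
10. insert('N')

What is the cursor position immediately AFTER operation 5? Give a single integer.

After op 1 (end): buf='JXDKNO' cursor=6
After op 2 (select(2,6) replace("")): buf='JX' cursor=2
After op 3 (insert('S')): buf='JXS' cursor=3
After op 4 (insert('Z')): buf='JXSZ' cursor=4
After op 5 (right): buf='JXSZ' cursor=4

Answer: 4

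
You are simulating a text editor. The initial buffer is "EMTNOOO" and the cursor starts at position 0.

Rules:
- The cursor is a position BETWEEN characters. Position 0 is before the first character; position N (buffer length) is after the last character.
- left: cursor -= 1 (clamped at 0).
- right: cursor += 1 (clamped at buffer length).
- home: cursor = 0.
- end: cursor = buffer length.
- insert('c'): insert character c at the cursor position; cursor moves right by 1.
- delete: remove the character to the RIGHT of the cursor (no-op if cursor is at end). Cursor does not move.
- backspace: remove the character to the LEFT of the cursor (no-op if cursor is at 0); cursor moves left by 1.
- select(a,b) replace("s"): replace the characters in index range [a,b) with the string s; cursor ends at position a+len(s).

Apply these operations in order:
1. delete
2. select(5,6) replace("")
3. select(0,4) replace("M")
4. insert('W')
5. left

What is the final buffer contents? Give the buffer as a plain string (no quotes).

After op 1 (delete): buf='MTNOOO' cursor=0
After op 2 (select(5,6) replace("")): buf='MTNOO' cursor=5
After op 3 (select(0,4) replace("M")): buf='MO' cursor=1
After op 4 (insert('W')): buf='MWO' cursor=2
After op 5 (left): buf='MWO' cursor=1

Answer: MWO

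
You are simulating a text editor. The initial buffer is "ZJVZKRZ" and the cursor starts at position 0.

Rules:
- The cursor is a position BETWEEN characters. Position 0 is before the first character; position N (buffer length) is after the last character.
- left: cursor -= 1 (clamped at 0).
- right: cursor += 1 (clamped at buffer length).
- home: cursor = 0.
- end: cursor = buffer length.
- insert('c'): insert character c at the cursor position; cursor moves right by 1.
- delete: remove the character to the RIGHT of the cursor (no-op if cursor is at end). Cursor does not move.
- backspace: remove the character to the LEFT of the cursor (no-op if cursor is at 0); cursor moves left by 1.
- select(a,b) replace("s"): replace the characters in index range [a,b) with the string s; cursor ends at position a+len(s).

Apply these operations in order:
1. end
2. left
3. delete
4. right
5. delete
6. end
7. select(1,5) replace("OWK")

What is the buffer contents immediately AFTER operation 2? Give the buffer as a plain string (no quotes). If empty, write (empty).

After op 1 (end): buf='ZJVZKRZ' cursor=7
After op 2 (left): buf='ZJVZKRZ' cursor=6

Answer: ZJVZKRZ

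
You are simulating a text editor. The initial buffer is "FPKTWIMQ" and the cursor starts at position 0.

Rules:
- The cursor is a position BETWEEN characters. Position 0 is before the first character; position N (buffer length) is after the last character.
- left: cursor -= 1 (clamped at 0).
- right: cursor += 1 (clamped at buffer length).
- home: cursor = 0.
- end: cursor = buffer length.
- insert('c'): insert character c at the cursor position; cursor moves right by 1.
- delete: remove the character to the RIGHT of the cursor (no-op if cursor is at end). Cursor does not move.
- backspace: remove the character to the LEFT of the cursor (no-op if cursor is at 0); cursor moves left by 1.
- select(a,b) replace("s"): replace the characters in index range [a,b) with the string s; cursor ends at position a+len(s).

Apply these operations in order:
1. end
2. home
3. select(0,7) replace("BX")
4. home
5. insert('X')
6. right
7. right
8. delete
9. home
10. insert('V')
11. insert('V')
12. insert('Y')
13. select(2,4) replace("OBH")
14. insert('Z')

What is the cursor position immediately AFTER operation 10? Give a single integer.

Answer: 1

Derivation:
After op 1 (end): buf='FPKTWIMQ' cursor=8
After op 2 (home): buf='FPKTWIMQ' cursor=0
After op 3 (select(0,7) replace("BX")): buf='BXQ' cursor=2
After op 4 (home): buf='BXQ' cursor=0
After op 5 (insert('X')): buf='XBXQ' cursor=1
After op 6 (right): buf='XBXQ' cursor=2
After op 7 (right): buf='XBXQ' cursor=3
After op 8 (delete): buf='XBX' cursor=3
After op 9 (home): buf='XBX' cursor=0
After op 10 (insert('V')): buf='VXBX' cursor=1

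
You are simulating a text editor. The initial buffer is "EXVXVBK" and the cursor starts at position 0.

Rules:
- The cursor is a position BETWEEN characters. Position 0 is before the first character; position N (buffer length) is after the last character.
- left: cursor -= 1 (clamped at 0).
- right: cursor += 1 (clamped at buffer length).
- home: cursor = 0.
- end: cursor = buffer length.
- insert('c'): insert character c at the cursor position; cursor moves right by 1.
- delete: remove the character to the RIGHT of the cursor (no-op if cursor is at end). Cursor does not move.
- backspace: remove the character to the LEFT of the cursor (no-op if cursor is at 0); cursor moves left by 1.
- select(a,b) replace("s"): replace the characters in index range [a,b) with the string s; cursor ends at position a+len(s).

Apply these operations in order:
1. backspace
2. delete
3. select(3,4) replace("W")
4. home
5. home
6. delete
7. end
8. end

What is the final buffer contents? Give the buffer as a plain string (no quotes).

After op 1 (backspace): buf='EXVXVBK' cursor=0
After op 2 (delete): buf='XVXVBK' cursor=0
After op 3 (select(3,4) replace("W")): buf='XVXWBK' cursor=4
After op 4 (home): buf='XVXWBK' cursor=0
After op 5 (home): buf='XVXWBK' cursor=0
After op 6 (delete): buf='VXWBK' cursor=0
After op 7 (end): buf='VXWBK' cursor=5
After op 8 (end): buf='VXWBK' cursor=5

Answer: VXWBK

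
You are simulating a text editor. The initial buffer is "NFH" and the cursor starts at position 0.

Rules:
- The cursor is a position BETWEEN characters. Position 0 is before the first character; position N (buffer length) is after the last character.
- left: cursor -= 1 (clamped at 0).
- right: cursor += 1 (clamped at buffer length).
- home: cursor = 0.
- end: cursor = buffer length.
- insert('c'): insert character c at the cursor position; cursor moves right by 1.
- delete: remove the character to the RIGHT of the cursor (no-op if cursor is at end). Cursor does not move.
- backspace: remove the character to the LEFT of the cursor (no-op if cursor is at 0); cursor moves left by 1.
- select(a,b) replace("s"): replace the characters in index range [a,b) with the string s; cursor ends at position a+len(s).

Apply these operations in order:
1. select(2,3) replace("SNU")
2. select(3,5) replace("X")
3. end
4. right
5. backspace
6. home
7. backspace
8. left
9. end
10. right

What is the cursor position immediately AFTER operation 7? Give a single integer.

After op 1 (select(2,3) replace("SNU")): buf='NFSNU' cursor=5
After op 2 (select(3,5) replace("X")): buf='NFSX' cursor=4
After op 3 (end): buf='NFSX' cursor=4
After op 4 (right): buf='NFSX' cursor=4
After op 5 (backspace): buf='NFS' cursor=3
After op 6 (home): buf='NFS' cursor=0
After op 7 (backspace): buf='NFS' cursor=0

Answer: 0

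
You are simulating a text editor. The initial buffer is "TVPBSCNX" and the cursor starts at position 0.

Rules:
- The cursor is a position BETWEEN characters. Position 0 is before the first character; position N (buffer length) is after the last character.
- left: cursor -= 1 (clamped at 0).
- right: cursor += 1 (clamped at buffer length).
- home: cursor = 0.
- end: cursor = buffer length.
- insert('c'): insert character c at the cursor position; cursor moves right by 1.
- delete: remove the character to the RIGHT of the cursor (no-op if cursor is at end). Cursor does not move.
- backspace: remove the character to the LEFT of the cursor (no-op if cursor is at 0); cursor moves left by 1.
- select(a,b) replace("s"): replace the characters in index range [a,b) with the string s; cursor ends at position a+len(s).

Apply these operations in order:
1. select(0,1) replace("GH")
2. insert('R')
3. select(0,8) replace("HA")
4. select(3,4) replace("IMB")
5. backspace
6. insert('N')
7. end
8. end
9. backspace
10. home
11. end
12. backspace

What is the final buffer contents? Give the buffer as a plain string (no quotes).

After op 1 (select(0,1) replace("GH")): buf='GHVPBSCNX' cursor=2
After op 2 (insert('R')): buf='GHRVPBSCNX' cursor=3
After op 3 (select(0,8) replace("HA")): buf='HANX' cursor=2
After op 4 (select(3,4) replace("IMB")): buf='HANIMB' cursor=6
After op 5 (backspace): buf='HANIM' cursor=5
After op 6 (insert('N')): buf='HANIMN' cursor=6
After op 7 (end): buf='HANIMN' cursor=6
After op 8 (end): buf='HANIMN' cursor=6
After op 9 (backspace): buf='HANIM' cursor=5
After op 10 (home): buf='HANIM' cursor=0
After op 11 (end): buf='HANIM' cursor=5
After op 12 (backspace): buf='HANI' cursor=4

Answer: HANI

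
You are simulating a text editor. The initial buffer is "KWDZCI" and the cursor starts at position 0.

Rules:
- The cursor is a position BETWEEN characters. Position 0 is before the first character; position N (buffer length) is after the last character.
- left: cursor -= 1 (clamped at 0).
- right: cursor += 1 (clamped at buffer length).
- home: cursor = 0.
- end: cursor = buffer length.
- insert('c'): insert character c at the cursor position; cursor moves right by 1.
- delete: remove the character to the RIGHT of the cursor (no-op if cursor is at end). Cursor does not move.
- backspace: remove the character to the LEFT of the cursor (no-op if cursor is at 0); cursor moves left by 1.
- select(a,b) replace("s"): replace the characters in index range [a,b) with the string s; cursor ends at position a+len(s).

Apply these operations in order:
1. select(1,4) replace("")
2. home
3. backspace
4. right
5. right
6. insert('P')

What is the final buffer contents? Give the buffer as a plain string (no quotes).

Answer: KCPI

Derivation:
After op 1 (select(1,4) replace("")): buf='KCI' cursor=1
After op 2 (home): buf='KCI' cursor=0
After op 3 (backspace): buf='KCI' cursor=0
After op 4 (right): buf='KCI' cursor=1
After op 5 (right): buf='KCI' cursor=2
After op 6 (insert('P')): buf='KCPI' cursor=3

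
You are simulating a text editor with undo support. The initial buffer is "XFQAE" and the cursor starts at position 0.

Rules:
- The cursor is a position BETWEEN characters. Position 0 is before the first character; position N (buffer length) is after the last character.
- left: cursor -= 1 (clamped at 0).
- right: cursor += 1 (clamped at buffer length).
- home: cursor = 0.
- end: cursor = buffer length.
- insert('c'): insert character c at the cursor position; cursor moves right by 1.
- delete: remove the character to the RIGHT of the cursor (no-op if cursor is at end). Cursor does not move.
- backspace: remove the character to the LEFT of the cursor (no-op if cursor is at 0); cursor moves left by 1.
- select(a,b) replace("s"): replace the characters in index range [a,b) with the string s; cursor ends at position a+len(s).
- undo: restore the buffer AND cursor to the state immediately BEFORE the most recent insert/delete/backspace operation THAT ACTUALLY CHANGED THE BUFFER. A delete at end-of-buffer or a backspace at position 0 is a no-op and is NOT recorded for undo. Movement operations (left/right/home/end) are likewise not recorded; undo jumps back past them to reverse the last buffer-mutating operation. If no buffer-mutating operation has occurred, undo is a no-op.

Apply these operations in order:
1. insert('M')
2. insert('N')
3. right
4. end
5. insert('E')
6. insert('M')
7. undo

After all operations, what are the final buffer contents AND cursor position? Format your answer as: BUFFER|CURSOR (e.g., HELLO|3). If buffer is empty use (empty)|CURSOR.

Answer: MNXFQAEE|8

Derivation:
After op 1 (insert('M')): buf='MXFQAE' cursor=1
After op 2 (insert('N')): buf='MNXFQAE' cursor=2
After op 3 (right): buf='MNXFQAE' cursor=3
After op 4 (end): buf='MNXFQAE' cursor=7
After op 5 (insert('E')): buf='MNXFQAEE' cursor=8
After op 6 (insert('M')): buf='MNXFQAEEM' cursor=9
After op 7 (undo): buf='MNXFQAEE' cursor=8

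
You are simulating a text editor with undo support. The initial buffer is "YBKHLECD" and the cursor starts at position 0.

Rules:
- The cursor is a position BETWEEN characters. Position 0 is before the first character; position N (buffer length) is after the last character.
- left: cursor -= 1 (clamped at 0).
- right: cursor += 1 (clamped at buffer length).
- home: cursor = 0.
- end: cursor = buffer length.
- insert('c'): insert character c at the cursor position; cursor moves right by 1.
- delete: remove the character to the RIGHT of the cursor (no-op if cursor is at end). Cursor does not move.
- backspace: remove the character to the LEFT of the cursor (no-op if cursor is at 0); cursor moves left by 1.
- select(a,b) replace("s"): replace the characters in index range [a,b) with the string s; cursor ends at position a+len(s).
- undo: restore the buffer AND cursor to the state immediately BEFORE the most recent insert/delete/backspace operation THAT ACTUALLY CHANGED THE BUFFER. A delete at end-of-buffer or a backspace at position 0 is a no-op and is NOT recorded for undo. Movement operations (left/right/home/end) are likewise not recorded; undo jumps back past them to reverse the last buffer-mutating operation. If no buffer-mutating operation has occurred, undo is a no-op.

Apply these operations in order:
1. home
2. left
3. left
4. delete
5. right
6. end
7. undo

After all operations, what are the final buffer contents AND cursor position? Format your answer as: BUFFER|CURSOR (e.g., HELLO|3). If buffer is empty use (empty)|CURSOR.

After op 1 (home): buf='YBKHLECD' cursor=0
After op 2 (left): buf='YBKHLECD' cursor=0
After op 3 (left): buf='YBKHLECD' cursor=0
After op 4 (delete): buf='BKHLECD' cursor=0
After op 5 (right): buf='BKHLECD' cursor=1
After op 6 (end): buf='BKHLECD' cursor=7
After op 7 (undo): buf='YBKHLECD' cursor=0

Answer: YBKHLECD|0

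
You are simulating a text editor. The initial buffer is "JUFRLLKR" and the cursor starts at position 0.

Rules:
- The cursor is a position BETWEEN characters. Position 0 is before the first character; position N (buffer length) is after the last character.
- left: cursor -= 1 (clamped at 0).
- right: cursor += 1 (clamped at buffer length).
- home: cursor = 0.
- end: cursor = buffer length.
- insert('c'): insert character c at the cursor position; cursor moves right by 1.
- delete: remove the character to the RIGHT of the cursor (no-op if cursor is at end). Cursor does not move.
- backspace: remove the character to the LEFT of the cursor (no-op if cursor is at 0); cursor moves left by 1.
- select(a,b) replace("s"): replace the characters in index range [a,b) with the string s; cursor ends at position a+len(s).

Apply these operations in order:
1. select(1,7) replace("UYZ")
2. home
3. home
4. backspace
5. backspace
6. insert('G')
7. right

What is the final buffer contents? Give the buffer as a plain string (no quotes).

After op 1 (select(1,7) replace("UYZ")): buf='JUYZR' cursor=4
After op 2 (home): buf='JUYZR' cursor=0
After op 3 (home): buf='JUYZR' cursor=0
After op 4 (backspace): buf='JUYZR' cursor=0
After op 5 (backspace): buf='JUYZR' cursor=0
After op 6 (insert('G')): buf='GJUYZR' cursor=1
After op 7 (right): buf='GJUYZR' cursor=2

Answer: GJUYZR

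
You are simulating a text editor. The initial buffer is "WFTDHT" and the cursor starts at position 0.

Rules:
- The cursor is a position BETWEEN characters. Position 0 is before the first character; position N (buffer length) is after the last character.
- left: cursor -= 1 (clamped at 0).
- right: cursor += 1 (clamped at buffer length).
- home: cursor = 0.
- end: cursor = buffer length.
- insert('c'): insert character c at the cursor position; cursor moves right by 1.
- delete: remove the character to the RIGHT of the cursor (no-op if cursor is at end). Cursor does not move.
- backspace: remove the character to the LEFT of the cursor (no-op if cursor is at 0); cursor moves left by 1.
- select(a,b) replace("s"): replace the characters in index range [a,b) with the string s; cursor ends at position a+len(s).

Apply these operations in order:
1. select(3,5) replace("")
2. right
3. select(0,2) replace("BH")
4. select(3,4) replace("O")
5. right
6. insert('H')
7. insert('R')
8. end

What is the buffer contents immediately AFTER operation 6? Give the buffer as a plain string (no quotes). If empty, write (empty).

After op 1 (select(3,5) replace("")): buf='WFTT' cursor=3
After op 2 (right): buf='WFTT' cursor=4
After op 3 (select(0,2) replace("BH")): buf='BHTT' cursor=2
After op 4 (select(3,4) replace("O")): buf='BHTO' cursor=4
After op 5 (right): buf='BHTO' cursor=4
After op 6 (insert('H')): buf='BHTOH' cursor=5

Answer: BHTOH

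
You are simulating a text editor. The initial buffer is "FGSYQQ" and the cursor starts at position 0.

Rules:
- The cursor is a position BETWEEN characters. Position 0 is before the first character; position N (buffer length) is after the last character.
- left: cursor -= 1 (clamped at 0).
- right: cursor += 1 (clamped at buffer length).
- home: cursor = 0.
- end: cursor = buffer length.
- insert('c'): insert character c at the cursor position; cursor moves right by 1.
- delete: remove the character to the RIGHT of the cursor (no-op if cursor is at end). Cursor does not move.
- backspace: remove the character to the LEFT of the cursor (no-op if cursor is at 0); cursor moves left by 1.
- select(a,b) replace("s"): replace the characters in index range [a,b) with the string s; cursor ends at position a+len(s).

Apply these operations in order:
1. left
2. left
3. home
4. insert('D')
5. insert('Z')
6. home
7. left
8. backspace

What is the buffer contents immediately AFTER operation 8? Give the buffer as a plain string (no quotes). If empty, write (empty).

Answer: DZFGSYQQ

Derivation:
After op 1 (left): buf='FGSYQQ' cursor=0
After op 2 (left): buf='FGSYQQ' cursor=0
After op 3 (home): buf='FGSYQQ' cursor=0
After op 4 (insert('D')): buf='DFGSYQQ' cursor=1
After op 5 (insert('Z')): buf='DZFGSYQQ' cursor=2
After op 6 (home): buf='DZFGSYQQ' cursor=0
After op 7 (left): buf='DZFGSYQQ' cursor=0
After op 8 (backspace): buf='DZFGSYQQ' cursor=0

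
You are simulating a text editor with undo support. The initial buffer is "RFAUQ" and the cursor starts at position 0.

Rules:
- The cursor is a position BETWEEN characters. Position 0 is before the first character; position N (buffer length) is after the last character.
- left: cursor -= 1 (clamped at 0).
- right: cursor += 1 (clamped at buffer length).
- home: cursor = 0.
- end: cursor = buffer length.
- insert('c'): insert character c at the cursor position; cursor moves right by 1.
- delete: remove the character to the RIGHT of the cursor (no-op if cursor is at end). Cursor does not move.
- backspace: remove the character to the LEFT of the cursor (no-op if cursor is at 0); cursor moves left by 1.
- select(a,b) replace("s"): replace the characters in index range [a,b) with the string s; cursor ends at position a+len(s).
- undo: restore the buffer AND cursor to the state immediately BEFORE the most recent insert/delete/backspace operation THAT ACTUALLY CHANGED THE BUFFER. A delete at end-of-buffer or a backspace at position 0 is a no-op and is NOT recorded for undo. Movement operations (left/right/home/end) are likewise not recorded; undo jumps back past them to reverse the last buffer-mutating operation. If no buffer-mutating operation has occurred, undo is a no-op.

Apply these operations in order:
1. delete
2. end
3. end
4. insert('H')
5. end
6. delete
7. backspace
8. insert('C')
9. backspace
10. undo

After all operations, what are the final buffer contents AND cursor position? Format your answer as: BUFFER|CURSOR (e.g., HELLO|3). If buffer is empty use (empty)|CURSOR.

After op 1 (delete): buf='FAUQ' cursor=0
After op 2 (end): buf='FAUQ' cursor=4
After op 3 (end): buf='FAUQ' cursor=4
After op 4 (insert('H')): buf='FAUQH' cursor=5
After op 5 (end): buf='FAUQH' cursor=5
After op 6 (delete): buf='FAUQH' cursor=5
After op 7 (backspace): buf='FAUQ' cursor=4
After op 8 (insert('C')): buf='FAUQC' cursor=5
After op 9 (backspace): buf='FAUQ' cursor=4
After op 10 (undo): buf='FAUQC' cursor=5

Answer: FAUQC|5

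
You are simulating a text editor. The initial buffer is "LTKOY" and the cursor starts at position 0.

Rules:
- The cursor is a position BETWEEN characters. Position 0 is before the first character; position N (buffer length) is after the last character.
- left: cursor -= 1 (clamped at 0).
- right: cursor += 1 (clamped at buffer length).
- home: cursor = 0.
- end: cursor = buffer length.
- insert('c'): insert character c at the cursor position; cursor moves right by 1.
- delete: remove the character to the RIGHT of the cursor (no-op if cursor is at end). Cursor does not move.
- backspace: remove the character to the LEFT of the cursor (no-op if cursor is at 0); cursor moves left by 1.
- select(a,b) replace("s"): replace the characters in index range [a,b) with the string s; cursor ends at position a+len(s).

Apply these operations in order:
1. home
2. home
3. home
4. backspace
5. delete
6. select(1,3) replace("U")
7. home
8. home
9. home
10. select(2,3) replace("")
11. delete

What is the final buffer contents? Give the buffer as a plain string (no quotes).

Answer: TU

Derivation:
After op 1 (home): buf='LTKOY' cursor=0
After op 2 (home): buf='LTKOY' cursor=0
After op 3 (home): buf='LTKOY' cursor=0
After op 4 (backspace): buf='LTKOY' cursor=0
After op 5 (delete): buf='TKOY' cursor=0
After op 6 (select(1,3) replace("U")): buf='TUY' cursor=2
After op 7 (home): buf='TUY' cursor=0
After op 8 (home): buf='TUY' cursor=0
After op 9 (home): buf='TUY' cursor=0
After op 10 (select(2,3) replace("")): buf='TU' cursor=2
After op 11 (delete): buf='TU' cursor=2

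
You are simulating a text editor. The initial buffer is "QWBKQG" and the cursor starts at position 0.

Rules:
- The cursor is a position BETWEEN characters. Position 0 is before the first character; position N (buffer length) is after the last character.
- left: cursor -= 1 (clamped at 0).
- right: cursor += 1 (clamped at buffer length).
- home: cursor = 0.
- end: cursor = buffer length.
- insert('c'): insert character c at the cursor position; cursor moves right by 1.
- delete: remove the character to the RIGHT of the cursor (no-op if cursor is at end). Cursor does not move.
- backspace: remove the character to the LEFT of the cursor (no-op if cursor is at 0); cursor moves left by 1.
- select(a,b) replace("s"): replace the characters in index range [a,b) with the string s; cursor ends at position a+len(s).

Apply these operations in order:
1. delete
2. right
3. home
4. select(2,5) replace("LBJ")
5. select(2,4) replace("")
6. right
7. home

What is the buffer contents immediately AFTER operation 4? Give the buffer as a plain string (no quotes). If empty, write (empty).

After op 1 (delete): buf='WBKQG' cursor=0
After op 2 (right): buf='WBKQG' cursor=1
After op 3 (home): buf='WBKQG' cursor=0
After op 4 (select(2,5) replace("LBJ")): buf='WBLBJ' cursor=5

Answer: WBLBJ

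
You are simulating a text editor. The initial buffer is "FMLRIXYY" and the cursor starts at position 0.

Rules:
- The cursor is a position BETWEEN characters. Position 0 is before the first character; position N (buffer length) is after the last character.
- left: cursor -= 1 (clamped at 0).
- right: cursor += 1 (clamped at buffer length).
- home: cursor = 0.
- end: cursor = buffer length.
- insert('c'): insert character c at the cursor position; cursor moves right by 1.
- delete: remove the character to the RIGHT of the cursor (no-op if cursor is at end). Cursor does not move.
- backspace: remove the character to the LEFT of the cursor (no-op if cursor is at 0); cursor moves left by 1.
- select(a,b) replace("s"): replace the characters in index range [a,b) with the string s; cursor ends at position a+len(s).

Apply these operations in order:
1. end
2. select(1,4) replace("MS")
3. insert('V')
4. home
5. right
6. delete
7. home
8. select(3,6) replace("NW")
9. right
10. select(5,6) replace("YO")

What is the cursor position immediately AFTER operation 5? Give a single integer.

After op 1 (end): buf='FMLRIXYY' cursor=8
After op 2 (select(1,4) replace("MS")): buf='FMSIXYY' cursor=3
After op 3 (insert('V')): buf='FMSVIXYY' cursor=4
After op 4 (home): buf='FMSVIXYY' cursor=0
After op 5 (right): buf='FMSVIXYY' cursor=1

Answer: 1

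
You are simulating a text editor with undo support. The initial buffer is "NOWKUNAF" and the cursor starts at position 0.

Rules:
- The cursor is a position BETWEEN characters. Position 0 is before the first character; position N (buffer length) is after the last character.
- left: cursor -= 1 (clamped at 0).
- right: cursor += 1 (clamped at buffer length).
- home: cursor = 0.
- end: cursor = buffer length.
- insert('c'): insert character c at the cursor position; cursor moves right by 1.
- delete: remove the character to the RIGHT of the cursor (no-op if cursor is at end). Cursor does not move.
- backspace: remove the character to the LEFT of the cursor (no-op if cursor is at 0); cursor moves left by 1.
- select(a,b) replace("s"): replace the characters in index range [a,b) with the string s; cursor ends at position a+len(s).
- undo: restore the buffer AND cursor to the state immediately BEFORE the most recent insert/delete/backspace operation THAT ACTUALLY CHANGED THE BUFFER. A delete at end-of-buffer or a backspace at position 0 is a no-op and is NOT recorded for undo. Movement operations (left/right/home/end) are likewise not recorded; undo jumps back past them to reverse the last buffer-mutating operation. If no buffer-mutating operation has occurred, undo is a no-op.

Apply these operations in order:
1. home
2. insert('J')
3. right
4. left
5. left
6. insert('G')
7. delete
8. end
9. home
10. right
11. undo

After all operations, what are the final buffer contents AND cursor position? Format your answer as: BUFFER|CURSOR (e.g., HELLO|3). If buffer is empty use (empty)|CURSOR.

After op 1 (home): buf='NOWKUNAF' cursor=0
After op 2 (insert('J')): buf='JNOWKUNAF' cursor=1
After op 3 (right): buf='JNOWKUNAF' cursor=2
After op 4 (left): buf='JNOWKUNAF' cursor=1
After op 5 (left): buf='JNOWKUNAF' cursor=0
After op 6 (insert('G')): buf='GJNOWKUNAF' cursor=1
After op 7 (delete): buf='GNOWKUNAF' cursor=1
After op 8 (end): buf='GNOWKUNAF' cursor=9
After op 9 (home): buf='GNOWKUNAF' cursor=0
After op 10 (right): buf='GNOWKUNAF' cursor=1
After op 11 (undo): buf='GJNOWKUNAF' cursor=1

Answer: GJNOWKUNAF|1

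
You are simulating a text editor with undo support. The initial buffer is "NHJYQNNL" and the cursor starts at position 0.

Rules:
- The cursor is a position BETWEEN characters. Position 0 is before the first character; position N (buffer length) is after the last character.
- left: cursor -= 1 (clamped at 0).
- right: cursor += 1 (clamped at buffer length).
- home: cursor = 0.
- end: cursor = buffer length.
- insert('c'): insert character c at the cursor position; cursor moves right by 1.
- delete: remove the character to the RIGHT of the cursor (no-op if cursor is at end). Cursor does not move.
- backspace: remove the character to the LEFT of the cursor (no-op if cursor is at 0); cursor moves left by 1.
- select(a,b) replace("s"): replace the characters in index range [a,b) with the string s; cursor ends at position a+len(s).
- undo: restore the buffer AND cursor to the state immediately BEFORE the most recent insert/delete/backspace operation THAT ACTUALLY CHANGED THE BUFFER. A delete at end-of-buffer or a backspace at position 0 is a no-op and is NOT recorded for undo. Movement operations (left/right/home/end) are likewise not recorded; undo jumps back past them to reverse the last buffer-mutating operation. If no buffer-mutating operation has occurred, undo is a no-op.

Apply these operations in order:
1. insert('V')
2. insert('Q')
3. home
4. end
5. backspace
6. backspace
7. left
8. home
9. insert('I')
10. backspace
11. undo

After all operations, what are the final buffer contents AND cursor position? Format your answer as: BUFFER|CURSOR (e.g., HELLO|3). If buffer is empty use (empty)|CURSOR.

After op 1 (insert('V')): buf='VNHJYQNNL' cursor=1
After op 2 (insert('Q')): buf='VQNHJYQNNL' cursor=2
After op 3 (home): buf='VQNHJYQNNL' cursor=0
After op 4 (end): buf='VQNHJYQNNL' cursor=10
After op 5 (backspace): buf='VQNHJYQNN' cursor=9
After op 6 (backspace): buf='VQNHJYQN' cursor=8
After op 7 (left): buf='VQNHJYQN' cursor=7
After op 8 (home): buf='VQNHJYQN' cursor=0
After op 9 (insert('I')): buf='IVQNHJYQN' cursor=1
After op 10 (backspace): buf='VQNHJYQN' cursor=0
After op 11 (undo): buf='IVQNHJYQN' cursor=1

Answer: IVQNHJYQN|1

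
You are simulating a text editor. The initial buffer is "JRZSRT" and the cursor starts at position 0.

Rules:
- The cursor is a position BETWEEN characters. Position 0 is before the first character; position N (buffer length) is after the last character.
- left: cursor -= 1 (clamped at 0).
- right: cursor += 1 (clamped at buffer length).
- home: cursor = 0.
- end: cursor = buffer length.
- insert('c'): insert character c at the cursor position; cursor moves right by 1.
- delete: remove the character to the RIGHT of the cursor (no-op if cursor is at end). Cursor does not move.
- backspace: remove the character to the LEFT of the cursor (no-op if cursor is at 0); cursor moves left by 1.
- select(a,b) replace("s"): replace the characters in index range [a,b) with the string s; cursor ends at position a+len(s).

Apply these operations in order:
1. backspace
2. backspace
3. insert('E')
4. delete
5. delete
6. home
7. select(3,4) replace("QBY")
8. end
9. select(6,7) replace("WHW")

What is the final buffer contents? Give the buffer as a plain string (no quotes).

After op 1 (backspace): buf='JRZSRT' cursor=0
After op 2 (backspace): buf='JRZSRT' cursor=0
After op 3 (insert('E')): buf='EJRZSRT' cursor=1
After op 4 (delete): buf='ERZSRT' cursor=1
After op 5 (delete): buf='EZSRT' cursor=1
After op 6 (home): buf='EZSRT' cursor=0
After op 7 (select(3,4) replace("QBY")): buf='EZSQBYT' cursor=6
After op 8 (end): buf='EZSQBYT' cursor=7
After op 9 (select(6,7) replace("WHW")): buf='EZSQBYWHW' cursor=9

Answer: EZSQBYWHW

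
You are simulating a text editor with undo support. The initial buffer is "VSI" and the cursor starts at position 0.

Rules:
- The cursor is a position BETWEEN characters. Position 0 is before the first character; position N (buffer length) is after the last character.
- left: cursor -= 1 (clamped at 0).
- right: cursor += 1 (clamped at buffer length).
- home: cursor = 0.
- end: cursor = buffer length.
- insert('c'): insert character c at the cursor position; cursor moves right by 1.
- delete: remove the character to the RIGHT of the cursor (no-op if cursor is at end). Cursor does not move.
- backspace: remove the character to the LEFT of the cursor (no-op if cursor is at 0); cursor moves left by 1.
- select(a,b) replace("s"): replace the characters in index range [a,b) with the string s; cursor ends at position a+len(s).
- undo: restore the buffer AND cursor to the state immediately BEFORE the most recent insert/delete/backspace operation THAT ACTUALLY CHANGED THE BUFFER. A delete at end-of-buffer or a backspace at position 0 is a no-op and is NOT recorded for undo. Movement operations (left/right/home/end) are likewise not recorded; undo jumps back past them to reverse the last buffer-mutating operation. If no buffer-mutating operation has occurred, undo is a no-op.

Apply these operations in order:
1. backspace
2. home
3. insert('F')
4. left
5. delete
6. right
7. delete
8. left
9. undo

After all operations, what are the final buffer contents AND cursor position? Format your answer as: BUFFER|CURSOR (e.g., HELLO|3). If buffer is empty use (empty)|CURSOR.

Answer: VSI|1

Derivation:
After op 1 (backspace): buf='VSI' cursor=0
After op 2 (home): buf='VSI' cursor=0
After op 3 (insert('F')): buf='FVSI' cursor=1
After op 4 (left): buf='FVSI' cursor=0
After op 5 (delete): buf='VSI' cursor=0
After op 6 (right): buf='VSI' cursor=1
After op 7 (delete): buf='VI' cursor=1
After op 8 (left): buf='VI' cursor=0
After op 9 (undo): buf='VSI' cursor=1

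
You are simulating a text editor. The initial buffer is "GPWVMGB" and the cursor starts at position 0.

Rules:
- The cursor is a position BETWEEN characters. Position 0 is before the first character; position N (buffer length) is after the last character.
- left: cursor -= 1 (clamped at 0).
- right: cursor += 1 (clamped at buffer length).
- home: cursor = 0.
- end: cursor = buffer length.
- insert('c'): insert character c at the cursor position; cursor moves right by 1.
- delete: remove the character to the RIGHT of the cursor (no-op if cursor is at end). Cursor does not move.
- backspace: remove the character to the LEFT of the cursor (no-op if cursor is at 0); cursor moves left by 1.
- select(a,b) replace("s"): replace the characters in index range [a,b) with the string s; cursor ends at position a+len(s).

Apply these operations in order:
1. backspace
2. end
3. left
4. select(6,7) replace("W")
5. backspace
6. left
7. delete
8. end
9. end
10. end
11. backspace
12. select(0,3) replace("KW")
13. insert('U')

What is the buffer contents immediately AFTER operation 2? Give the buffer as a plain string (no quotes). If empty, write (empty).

Answer: GPWVMGB

Derivation:
After op 1 (backspace): buf='GPWVMGB' cursor=0
After op 2 (end): buf='GPWVMGB' cursor=7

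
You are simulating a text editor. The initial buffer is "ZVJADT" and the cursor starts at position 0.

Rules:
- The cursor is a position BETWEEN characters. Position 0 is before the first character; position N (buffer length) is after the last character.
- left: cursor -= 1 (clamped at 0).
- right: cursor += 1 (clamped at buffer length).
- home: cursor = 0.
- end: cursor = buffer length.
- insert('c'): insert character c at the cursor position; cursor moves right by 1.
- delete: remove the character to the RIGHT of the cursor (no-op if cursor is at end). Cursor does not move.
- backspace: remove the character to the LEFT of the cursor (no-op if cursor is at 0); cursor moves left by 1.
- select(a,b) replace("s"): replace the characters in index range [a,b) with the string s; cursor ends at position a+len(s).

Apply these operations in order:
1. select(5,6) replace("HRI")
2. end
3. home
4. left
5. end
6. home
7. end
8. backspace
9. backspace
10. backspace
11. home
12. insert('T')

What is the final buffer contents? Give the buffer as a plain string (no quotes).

Answer: TZVJAD

Derivation:
After op 1 (select(5,6) replace("HRI")): buf='ZVJADHRI' cursor=8
After op 2 (end): buf='ZVJADHRI' cursor=8
After op 3 (home): buf='ZVJADHRI' cursor=0
After op 4 (left): buf='ZVJADHRI' cursor=0
After op 5 (end): buf='ZVJADHRI' cursor=8
After op 6 (home): buf='ZVJADHRI' cursor=0
After op 7 (end): buf='ZVJADHRI' cursor=8
After op 8 (backspace): buf='ZVJADHR' cursor=7
After op 9 (backspace): buf='ZVJADH' cursor=6
After op 10 (backspace): buf='ZVJAD' cursor=5
After op 11 (home): buf='ZVJAD' cursor=0
After op 12 (insert('T')): buf='TZVJAD' cursor=1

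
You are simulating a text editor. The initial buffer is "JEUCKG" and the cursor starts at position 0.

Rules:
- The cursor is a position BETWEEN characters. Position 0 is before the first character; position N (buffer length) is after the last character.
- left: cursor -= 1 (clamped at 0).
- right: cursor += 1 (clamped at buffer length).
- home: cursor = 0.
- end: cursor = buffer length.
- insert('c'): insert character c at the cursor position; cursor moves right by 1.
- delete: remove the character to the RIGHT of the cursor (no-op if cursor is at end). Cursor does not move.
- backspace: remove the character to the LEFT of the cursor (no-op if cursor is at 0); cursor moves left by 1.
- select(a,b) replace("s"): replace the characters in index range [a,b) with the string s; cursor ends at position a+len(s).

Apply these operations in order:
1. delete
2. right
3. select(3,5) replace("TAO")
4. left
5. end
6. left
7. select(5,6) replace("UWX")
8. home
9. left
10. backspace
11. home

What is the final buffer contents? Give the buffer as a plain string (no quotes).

After op 1 (delete): buf='EUCKG' cursor=0
After op 2 (right): buf='EUCKG' cursor=1
After op 3 (select(3,5) replace("TAO")): buf='EUCTAO' cursor=6
After op 4 (left): buf='EUCTAO' cursor=5
After op 5 (end): buf='EUCTAO' cursor=6
After op 6 (left): buf='EUCTAO' cursor=5
After op 7 (select(5,6) replace("UWX")): buf='EUCTAUWX' cursor=8
After op 8 (home): buf='EUCTAUWX' cursor=0
After op 9 (left): buf='EUCTAUWX' cursor=0
After op 10 (backspace): buf='EUCTAUWX' cursor=0
After op 11 (home): buf='EUCTAUWX' cursor=0

Answer: EUCTAUWX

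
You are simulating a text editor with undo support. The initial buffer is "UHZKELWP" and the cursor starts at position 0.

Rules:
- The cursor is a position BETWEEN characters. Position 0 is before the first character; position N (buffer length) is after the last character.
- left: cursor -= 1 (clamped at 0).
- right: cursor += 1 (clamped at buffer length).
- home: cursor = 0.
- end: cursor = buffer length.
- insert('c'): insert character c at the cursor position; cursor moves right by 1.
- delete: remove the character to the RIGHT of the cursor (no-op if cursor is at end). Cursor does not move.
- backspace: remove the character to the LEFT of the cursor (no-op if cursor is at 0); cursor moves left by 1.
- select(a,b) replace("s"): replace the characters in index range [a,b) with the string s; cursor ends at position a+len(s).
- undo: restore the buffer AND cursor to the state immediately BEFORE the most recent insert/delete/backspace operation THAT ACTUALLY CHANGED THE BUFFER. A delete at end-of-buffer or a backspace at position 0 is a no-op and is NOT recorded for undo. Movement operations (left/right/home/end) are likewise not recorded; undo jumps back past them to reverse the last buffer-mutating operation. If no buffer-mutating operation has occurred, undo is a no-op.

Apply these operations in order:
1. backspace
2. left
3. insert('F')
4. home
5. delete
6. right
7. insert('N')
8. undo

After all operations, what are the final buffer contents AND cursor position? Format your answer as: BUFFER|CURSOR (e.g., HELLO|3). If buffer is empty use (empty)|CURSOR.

Answer: UHZKELWP|1

Derivation:
After op 1 (backspace): buf='UHZKELWP' cursor=0
After op 2 (left): buf='UHZKELWP' cursor=0
After op 3 (insert('F')): buf='FUHZKELWP' cursor=1
After op 4 (home): buf='FUHZKELWP' cursor=0
After op 5 (delete): buf='UHZKELWP' cursor=0
After op 6 (right): buf='UHZKELWP' cursor=1
After op 7 (insert('N')): buf='UNHZKELWP' cursor=2
After op 8 (undo): buf='UHZKELWP' cursor=1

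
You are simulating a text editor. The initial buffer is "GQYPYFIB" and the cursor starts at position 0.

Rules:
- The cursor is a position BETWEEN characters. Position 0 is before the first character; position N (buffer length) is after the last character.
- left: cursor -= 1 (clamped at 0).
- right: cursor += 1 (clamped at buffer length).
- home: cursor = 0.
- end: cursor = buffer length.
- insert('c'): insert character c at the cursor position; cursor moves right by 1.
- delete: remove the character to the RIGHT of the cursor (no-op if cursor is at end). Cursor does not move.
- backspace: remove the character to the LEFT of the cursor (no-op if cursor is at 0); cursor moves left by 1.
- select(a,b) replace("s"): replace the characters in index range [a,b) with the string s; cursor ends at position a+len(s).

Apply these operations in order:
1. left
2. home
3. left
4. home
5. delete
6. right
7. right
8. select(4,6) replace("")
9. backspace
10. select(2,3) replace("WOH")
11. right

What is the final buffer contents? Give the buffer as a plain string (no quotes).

Answer: QYWOHB

Derivation:
After op 1 (left): buf='GQYPYFIB' cursor=0
After op 2 (home): buf='GQYPYFIB' cursor=0
After op 3 (left): buf='GQYPYFIB' cursor=0
After op 4 (home): buf='GQYPYFIB' cursor=0
After op 5 (delete): buf='QYPYFIB' cursor=0
After op 6 (right): buf='QYPYFIB' cursor=1
After op 7 (right): buf='QYPYFIB' cursor=2
After op 8 (select(4,6) replace("")): buf='QYPYB' cursor=4
After op 9 (backspace): buf='QYPB' cursor=3
After op 10 (select(2,3) replace("WOH")): buf='QYWOHB' cursor=5
After op 11 (right): buf='QYWOHB' cursor=6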